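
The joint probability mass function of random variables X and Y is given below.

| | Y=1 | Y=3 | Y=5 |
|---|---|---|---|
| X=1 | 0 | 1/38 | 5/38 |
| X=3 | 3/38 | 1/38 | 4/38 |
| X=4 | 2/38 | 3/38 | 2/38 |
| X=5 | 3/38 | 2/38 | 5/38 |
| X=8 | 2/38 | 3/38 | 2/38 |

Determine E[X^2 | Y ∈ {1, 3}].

281/10

P(Y ∈ {1, 3}) = 10/19.
Summing X^2·P(X=x,Y=y) over the conditioning event gives 281/19.
E[X^2 | Y ∈ {1, 3}] = (281/19) / (10/19) = 281/10.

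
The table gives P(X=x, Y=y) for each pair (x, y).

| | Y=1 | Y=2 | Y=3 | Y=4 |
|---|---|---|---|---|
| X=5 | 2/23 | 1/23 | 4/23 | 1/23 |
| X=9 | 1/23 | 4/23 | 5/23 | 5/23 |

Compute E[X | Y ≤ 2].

P(Y ≤ 2) = 8/23.
Σ X·P over the event = 5·(2/23) + 5·(1/23) + 9·(1/23) + 9·(4/23) = 60/23.
E[X | Y ≤ 2] = (60/23) / (8/23) = 15/2.

15/2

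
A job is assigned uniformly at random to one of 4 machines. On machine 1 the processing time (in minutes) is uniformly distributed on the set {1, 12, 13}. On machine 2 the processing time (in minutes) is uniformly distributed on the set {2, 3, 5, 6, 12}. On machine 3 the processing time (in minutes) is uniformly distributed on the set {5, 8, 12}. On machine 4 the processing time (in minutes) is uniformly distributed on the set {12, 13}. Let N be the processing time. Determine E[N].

E[N | machine 1] = (1+12+13)/3 = 26/3.
E[N | machine 2] = (2+3+5+6+12)/5 = 28/5.
E[N | machine 3] = (5+8+12)/3 = 25/3.
E[N | machine 4] = (12+13)/2 = 25/2.
By the law of total expectation,
E[N] = (1/4)·(26/3) + (1/4)·(28/5) + (1/4)·(25/3) + (1/4)·(25/2) = 351/40.

351/40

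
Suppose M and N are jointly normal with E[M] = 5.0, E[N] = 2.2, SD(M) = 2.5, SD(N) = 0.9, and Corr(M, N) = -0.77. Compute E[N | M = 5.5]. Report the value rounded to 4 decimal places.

2.0614

For a bivariate normal, E[N | M=x] = μ_N + ρ·(σ_N/σ_M)·(x − μ_M).
E[N | M=5.5] = 2.2 + (-0.77)·(0.9/2.5)·(5.5 − (5.0)) = 2.2 + (-0.2772)·(0.5) = 2.0614.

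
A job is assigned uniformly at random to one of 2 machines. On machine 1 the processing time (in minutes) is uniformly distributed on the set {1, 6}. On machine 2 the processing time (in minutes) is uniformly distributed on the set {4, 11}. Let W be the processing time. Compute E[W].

E[W | machine 1] = (1+6)/2 = 7/2.
E[W | machine 2] = (4+11)/2 = 15/2.
By the law of total expectation,
E[W] = (1/2)·(7/2) + (1/2)·(15/2) = 11/2.

11/2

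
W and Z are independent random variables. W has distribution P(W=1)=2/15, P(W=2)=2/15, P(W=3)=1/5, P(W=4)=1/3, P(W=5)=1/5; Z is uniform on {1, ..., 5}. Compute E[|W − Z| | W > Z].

P(W > Z) = 7/15.
Summing |W−Z|·P(x,y) over outcomes with W > Z gives 71/75.
E[|W − Z| | W > Z] = (71/75) / (7/15) = 71/35.

71/35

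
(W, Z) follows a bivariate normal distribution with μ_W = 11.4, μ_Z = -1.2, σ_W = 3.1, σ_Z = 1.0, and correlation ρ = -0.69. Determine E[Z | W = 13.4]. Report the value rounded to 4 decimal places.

E[Z | W=x] = μ_Z + ρ(σ_Z/σ_W)(x − μ_W) for jointly normal variables.
E[Z | W=13.4] = -1.2 + (-0.69)·(1.0/3.1)·(13.4 − (11.4)) = -1.2 + (-0.22258)·(2) = -1.6452.

-1.6452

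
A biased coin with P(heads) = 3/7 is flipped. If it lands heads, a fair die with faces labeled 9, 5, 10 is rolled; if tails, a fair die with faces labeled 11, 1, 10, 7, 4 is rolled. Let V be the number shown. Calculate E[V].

36/5

E[V | heads] = (9+5+10)/3 = 8.
E[V | tails] = (11+1+10+7+4)/5 = 33/5.
By the law of total expectation,
E[V] = (3/7)·(8) + (4/7)·(33/5) = 36/5.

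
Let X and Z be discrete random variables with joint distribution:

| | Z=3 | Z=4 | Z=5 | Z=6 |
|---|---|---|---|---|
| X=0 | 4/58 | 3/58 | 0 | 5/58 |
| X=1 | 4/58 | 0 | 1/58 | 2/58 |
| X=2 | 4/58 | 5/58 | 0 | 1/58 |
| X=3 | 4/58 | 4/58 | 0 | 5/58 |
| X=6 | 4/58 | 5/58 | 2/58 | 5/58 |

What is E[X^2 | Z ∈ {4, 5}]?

309/20

P(Z ∈ {4, 5}) = 10/29.
Σ X^2·P over the event = 0·(3/58) + 1·(1/58) + 4·(5/58) + 9·(4/58) + 36·(5/58) + 36·(2/58) = 309/58.
E[X^2 | Z ∈ {4, 5}] = (309/58) / (10/29) = 309/20.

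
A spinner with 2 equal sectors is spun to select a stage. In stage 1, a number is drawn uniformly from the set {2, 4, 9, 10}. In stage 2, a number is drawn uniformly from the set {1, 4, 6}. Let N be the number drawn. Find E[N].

E[N | stage 1] = (2+4+9+10)/4 = 25/4.
E[N | stage 2] = (1+4+6)/3 = 11/3.
E[N] = (1/2)·(25/4) + (1/2)·(11/3) = 119/24.

119/24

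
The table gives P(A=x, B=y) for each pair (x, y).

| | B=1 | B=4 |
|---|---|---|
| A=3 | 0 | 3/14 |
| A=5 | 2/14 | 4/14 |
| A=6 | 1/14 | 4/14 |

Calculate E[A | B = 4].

P(B = 4) = 11/14.
Summing A·P(A=x,B=y) over the conditioning event gives 53/14.
E[A | B = 4] = (53/14) / (11/14) = 53/11.

53/11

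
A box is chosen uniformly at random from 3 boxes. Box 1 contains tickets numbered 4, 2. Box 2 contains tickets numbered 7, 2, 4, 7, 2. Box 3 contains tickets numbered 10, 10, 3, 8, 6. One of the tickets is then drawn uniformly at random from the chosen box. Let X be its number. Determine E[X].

74/15

E[X | box 1] = (4+2)/2 = 3.
E[X | box 2] = (7+2+4+7+2)/5 = 22/5.
E[X | box 3] = (10+10+3+8+6)/5 = 37/5.
By the law of total expectation,
E[X] = (1/3)·(3) + (1/3)·(22/5) + (1/3)·(37/5) = 74/15.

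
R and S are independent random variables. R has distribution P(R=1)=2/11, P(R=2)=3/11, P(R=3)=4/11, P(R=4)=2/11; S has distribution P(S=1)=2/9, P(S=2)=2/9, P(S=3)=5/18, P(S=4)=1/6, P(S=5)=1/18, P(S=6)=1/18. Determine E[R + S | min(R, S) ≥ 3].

107/15

P(min(R, S) ≥ 3) = 10/33.
Summing (R+S)·P(x,y) over outcomes with min(R, S) ≥ 3 gives 214/99.
E[R + S | min(R, S) ≥ 3] = (214/99) / (10/33) = 107/15.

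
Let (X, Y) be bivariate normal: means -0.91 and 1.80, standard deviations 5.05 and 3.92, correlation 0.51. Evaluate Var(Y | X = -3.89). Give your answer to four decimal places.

The conditional variance in a bivariate normal is σ_Y²(1 − ρ²), independent of x.
Var(Y | X=-3.89) = (3.92)²·(1 − (0.51)²) = 15.3664·0.7399 = 11.3696.

11.3696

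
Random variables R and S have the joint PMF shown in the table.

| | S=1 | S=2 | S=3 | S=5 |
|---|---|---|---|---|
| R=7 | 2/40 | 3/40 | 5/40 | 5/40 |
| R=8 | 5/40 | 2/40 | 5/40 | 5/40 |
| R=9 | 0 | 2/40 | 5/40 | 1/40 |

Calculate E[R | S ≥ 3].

P(S ≥ 3) = 13/20.
Σ R·P over the event = 7·(5/40) + 7·(5/40) + 8·(5/40) + 8·(5/40) + 9·(5/40) + 9·(1/40) = 51/10.
E[R | S ≥ 3] = (51/10) / (13/20) = 102/13.

102/13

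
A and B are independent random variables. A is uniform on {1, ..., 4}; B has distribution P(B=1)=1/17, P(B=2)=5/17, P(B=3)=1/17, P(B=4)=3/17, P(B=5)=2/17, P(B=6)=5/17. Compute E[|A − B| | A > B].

P(A > B) = 7/34.
Summing |A−B|·P(x,y) over outcomes with A > B gives 11/34.
E[|A − B| | A > B] = (11/34) / (7/34) = 11/7.

11/7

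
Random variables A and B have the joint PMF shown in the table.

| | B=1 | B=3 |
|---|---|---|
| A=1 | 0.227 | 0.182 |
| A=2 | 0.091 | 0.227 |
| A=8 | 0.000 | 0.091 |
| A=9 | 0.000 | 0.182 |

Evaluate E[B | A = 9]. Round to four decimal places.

P(A = 9) = 0.182.
Σ B·P over the event = 3·(0.182) = 0.546.
E[B | A = 9] = (0.546) / (0.182) = 3.0000.

3.0000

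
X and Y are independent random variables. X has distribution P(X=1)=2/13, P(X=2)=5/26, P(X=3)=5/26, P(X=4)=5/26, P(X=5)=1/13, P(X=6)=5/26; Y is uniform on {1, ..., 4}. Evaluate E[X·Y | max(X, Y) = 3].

11/2

P(max(X, Y) = 3) = 3/13.
Summing XY·P(x,y) over outcomes with max(X, Y) = 3 gives 33/26.
E[X·Y | max(X, Y) = 3] = (33/26) / (3/13) = 11/2.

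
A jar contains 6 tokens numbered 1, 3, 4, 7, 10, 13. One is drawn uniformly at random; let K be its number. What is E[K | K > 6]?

P(K > 6) = 1/2.
Σ over the event: 7·1/6 + 10·1/6 + 13·1/6 = 5.
E[K | K > 6] = (5) / (1/2) = 10.

10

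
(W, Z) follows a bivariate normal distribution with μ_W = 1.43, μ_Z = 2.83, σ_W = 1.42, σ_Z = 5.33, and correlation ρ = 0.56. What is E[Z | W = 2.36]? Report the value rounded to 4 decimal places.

4.7848

E[Z | W=x] = μ_Z + ρ(σ_Z/σ_W)(x − μ_W) for jointly normal variables.
E[Z | W=2.36] = 2.83 + (0.56)·(5.33/1.42)·(2.36 − (1.43)) = 2.83 + (2.10197)·(0.93) = 4.7848.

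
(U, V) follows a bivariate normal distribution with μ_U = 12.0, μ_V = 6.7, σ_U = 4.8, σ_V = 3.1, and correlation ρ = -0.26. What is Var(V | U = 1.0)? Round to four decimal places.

For a bivariate normal, Var(V | U=x) = σ_V²(1 − ρ²).
Var(V | U=1.0) = (3.1)²·(1 − (-0.26)²) = 9.61·0.9324 = 8.9604.

8.9604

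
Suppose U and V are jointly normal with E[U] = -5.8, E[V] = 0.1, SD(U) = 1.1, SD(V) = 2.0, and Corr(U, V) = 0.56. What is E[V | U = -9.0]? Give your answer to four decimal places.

-3.1582

The regression of V on U has slope ρ·σ_V/σ_U and passes through (μ_U, μ_V).
E[V | U=-9.0] = 0.1 + (0.56)·(2.0/1.1)·(-9.0 − (-5.8)) = 0.1 + (1.0182)·(-3.2) = -3.1582.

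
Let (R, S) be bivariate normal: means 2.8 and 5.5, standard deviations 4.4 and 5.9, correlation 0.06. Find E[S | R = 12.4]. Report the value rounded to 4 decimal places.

E[S | R=x] = μ_S + ρ(σ_S/σ_R)(x − μ_R) for jointly normal variables.
E[S | R=12.4] = 5.5 + (0.06)·(5.9/4.4)·(12.4 − (2.8)) = 5.5 + (0.080455)·(9.6) = 6.2724.

6.2724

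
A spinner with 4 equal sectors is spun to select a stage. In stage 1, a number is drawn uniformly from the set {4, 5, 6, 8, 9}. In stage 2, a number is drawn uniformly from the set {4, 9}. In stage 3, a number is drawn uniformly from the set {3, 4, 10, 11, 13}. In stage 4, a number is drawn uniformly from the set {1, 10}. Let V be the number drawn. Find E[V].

133/20

E[V | stage 1] = (4+5+6+8+9)/5 = 32/5.
E[V | stage 2] = (4+9)/2 = 13/2.
E[V | stage 3] = (3+4+10+11+13)/5 = 41/5.
E[V | stage 4] = (1+10)/2 = 11/2.
By the law of total expectation,
E[V] = (1/4)·(32/5) + (1/4)·(13/2) + (1/4)·(41/5) + (1/4)·(11/2) = 133/20.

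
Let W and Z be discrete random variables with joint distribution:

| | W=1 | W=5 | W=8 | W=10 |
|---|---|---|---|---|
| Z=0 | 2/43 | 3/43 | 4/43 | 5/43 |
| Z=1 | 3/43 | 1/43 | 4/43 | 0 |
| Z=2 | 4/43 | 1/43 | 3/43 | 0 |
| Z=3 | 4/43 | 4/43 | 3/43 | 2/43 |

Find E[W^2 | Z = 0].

P(Z = 0) = 14/43.
Summing W^2·P(W=x,Z=y) over the conditioning event gives 833/43.
E[W^2 | Z = 0] = (833/43) / (14/43) = 119/2.

119/2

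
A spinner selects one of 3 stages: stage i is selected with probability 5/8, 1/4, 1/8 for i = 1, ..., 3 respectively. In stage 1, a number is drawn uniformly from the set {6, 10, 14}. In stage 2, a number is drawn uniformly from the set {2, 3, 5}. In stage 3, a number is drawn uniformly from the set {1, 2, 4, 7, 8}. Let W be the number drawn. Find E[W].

229/30

E[W | stage 1] = (6+10+14)/3 = 10.
E[W | stage 2] = (2+3+5)/3 = 10/3.
E[W | stage 3] = (1+2+4+7+8)/5 = 22/5.
By the law of total expectation,
E[W] = (5/8)·(10) + (1/4)·(10/3) + (1/8)·(22/5) = 229/30.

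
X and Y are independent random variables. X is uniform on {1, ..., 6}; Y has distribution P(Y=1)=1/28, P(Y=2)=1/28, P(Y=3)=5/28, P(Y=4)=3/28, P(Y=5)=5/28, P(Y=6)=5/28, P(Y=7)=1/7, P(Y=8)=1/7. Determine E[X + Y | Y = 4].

P(Y = 4) = 3/28.
Summing (X+Y)·P(x,y) over outcomes with Y = 4 gives 45/56.
E[X + Y | Y = 4] = (45/56) / (3/28) = 15/2.

15/2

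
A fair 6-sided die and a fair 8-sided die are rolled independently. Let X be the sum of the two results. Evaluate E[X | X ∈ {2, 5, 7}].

P(X ∈ {2, 5, 7}) = 11/48.
Σ over the event: 2·1/48 + 5·1/12 + 7·1/8 = 4/3.
E[X | X ∈ {2, 5, 7}] = (4/3) / (11/48) = 64/11.

64/11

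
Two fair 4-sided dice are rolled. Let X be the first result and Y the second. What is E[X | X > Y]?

Outcomes with X > Y: (2,1), (3,1), (3,2), (4,1), (4,2), (4,3), each with probability 1/16.
E[X | X > Y] = (2 + 3 + 3 + 4 + 4 + 4) / 6 = 10/3.

10/3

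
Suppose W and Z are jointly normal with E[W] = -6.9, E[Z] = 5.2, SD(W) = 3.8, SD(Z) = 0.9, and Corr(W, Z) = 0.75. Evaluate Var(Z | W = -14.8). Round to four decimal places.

0.3544

For a bivariate normal, Var(Z | W=x) = σ_Z²(1 − ρ²).
Var(Z | W=-14.8) = (0.9)²·(1 − (0.75)²) = 0.81·0.4375 = 0.3544.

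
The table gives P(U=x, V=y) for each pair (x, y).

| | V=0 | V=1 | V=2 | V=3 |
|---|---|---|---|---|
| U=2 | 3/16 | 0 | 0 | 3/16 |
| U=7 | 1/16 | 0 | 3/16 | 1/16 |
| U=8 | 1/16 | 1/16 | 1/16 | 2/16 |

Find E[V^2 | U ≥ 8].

P(U ≥ 8) = 5/16.
Σ V^2·P over the event = 0·(1/16) + 1·(1/16) + 4·(1/16) + 9·(2/16) = 23/16.
E[V^2 | U ≥ 8] = (23/16) / (5/16) = 23/5.

23/5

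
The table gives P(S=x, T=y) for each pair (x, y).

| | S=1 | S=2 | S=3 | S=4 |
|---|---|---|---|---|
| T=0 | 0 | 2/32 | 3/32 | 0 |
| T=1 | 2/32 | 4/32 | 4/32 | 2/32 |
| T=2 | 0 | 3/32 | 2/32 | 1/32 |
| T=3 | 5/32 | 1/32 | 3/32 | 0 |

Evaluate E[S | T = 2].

8/3

P(T = 2) = 3/16.
Σ S·P over the event = 2·(3/32) + 3·(2/32) + 4·(1/32) = 1/2.
E[S | T = 2] = (1/2) / (3/16) = 8/3.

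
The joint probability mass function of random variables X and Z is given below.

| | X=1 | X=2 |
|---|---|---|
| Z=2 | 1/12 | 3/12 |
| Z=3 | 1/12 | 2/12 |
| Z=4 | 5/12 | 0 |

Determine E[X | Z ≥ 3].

5/4

P(Z ≥ 3) = 2/3.
Summing X·P(X=x,Z=y) over the conditioning event gives 5/6.
E[X | Z ≥ 3] = (5/6) / (2/3) = 5/4.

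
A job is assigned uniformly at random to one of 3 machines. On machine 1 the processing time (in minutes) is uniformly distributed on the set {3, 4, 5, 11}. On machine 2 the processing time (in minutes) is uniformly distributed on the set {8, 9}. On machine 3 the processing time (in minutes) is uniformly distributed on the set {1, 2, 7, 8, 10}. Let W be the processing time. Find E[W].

E[W | machine 1] = (3+4+5+11)/4 = 23/4.
E[W | machine 2] = (8+9)/2 = 17/2.
E[W | machine 3] = (1+2+7+8+10)/5 = 28/5.
By the law of total expectation,
E[W] = (1/3)·(23/4) + (1/3)·(17/2) + (1/3)·(28/5) = 397/60.

397/60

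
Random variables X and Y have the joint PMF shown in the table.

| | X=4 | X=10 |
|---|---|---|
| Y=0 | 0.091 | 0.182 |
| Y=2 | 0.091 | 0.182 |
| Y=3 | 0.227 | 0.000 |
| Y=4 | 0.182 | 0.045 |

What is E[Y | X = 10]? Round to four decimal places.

P(X = 10) = 0.409.
Σ Y·P over the event = 0·(0.182) + 2·(0.182) + 4·(0.045) = 0.544.
E[Y | X = 10] = (0.544) / (0.409) = 1.3301.

1.3301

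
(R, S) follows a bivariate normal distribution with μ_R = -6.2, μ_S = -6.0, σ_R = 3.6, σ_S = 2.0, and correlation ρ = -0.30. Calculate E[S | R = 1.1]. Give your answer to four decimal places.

For a bivariate normal, E[S | R=x] = μ_S + ρ·(σ_S/σ_R)·(x − μ_R).
E[S | R=1.1] = -6.0 + (-0.30)·(2.0/3.6)·(1.1 − (-6.2)) = -6.0 + (-0.16667)·(7.3) = -7.2167.

-7.2167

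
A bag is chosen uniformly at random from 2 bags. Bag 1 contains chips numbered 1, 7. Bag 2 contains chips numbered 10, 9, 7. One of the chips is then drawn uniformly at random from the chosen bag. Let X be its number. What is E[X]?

E[X | bag 1] = (1+7)/2 = 4.
E[X | bag 2] = (10+9+7)/3 = 26/3.
E[X] = (1/2)·(4) + (1/2)·(26/3) = 19/3.

19/3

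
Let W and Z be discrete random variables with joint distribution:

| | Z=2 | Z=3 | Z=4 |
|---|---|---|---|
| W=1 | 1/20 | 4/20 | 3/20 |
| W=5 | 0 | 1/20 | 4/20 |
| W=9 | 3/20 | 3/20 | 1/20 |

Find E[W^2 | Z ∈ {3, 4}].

P(Z ∈ {3, 4}) = 4/5.
Σ W^2·P over the event = 1·(4/20) + 1·(3/20) + 25·(1/20) + 25·(4/20) + 81·(3/20) + 81·(1/20) = 114/5.
E[W^2 | Z ∈ {3, 4}] = (114/5) / (4/5) = 57/2.

57/2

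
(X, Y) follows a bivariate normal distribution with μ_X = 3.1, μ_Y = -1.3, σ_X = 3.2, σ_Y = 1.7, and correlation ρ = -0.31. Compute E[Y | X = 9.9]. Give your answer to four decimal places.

For a bivariate normal, E[Y | X=x] = μ_Y + ρ·(σ_Y/σ_X)·(x − μ_X).
E[Y | X=9.9] = -1.3 + (-0.31)·(1.7/3.2)·(9.9 − (3.1)) = -1.3 + (-0.16469)·(6.8) = -2.4199.

-2.4199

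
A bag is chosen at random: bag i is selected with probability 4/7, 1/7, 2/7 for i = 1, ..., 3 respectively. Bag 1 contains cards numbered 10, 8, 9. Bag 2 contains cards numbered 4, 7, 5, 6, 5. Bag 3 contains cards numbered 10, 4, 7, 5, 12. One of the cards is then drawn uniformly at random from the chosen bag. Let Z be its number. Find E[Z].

283/35

E[Z | bag 1] = (10+8+9)/3 = 9.
E[Z | bag 2] = (4+7+5+6+5)/5 = 27/5.
E[Z | bag 3] = (10+4+7+5+12)/5 = 38/5.
E[Z] = (4/7)·(9) + (1/7)·(27/5) + (2/7)·(38/5) = 283/35.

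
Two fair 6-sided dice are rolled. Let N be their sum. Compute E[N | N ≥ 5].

P(N ≥ 5) = 5/6.
Σ over the event: 5·1/9 + 6·5/36 + 7·1/6 + 8·5/36 + 9·1/9 + 10·1/12 + 11·1/18 + 12·1/36 = 58/9.
E[N | N ≥ 5] = (58/9) / (5/6) = 116/15.

116/15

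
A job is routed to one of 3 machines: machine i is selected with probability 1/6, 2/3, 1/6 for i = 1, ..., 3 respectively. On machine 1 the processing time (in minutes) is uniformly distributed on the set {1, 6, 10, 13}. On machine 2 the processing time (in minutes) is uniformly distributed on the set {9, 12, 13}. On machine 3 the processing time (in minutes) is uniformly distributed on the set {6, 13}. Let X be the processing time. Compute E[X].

187/18

E[X | machine 1] = (1+6+10+13)/4 = 15/2.
E[X | machine 2] = (9+12+13)/3 = 34/3.
E[X | machine 3] = (6+13)/2 = 19/2.
E[X] = (1/6)·(15/2) + (2/3)·(34/3) + (1/6)·(19/2) = 187/18.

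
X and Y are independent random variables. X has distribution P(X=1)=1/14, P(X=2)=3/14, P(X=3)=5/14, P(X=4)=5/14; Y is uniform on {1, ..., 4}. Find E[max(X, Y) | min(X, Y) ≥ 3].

15/4

P(min(X, Y) ≥ 3) = 5/14.
Summing max(X,Y)·P(x,y) over outcomes with min(X, Y) ≥ 3 gives 75/56.
E[max(X, Y) | min(X, Y) ≥ 3] = (75/56) / (5/14) = 15/4.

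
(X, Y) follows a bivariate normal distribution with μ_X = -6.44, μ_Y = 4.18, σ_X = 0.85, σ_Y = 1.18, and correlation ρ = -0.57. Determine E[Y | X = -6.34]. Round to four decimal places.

4.1009

The regression of Y on X has slope ρ·σ_Y/σ_X and passes through (μ_X, μ_Y).
E[Y | X=-6.34] = 4.18 + (-0.57)·(1.18/0.85)·(-6.34 − (-6.44)) = 4.18 + (-0.79129)·(0.1) = 4.1009.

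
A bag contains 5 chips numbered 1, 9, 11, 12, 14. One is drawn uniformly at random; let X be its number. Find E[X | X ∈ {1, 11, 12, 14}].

P(X ∈ {1, 11, 12, 14}) = 4/5.
Σ over the event: 1·1/5 + 11·1/5 + 12·1/5 + 14·1/5 = 38/5.
E[X | X ∈ {1, 11, 12, 14}] = (38/5) / (4/5) = 19/2.

19/2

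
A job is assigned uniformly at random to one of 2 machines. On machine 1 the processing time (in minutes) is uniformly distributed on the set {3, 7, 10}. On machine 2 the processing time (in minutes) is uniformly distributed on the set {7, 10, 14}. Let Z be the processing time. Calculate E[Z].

17/2

E[Z | machine 1] = (3+7+10)/3 = 20/3.
E[Z | machine 2] = (7+10+14)/3 = 31/3.
E[Z] = (1/2)·(20/3) + (1/2)·(31/3) = 17/2.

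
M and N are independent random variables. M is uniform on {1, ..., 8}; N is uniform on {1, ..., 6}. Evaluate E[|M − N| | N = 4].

2

Outcomes with N = 4: (1,4), (2,4), (3,4), (4,4), (5,4), (6,4), (7,4), (8,4), each with probability 1/48.
E[|M − N| | N = 4] = (3 + 2 + 1 + 0 + 1 + 2 + 3 + 4) / 8 = 2.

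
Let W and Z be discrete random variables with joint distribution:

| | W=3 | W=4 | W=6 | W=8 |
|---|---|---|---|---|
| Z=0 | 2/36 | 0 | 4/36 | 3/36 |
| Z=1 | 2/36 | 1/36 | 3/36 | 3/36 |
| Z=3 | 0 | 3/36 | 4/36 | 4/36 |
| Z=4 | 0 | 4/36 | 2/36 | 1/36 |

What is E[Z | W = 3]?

1/2

P(W = 3) = 1/9.
Σ Z·P over the event = 0·(2/36) + 1·(2/36) = 1/18.
E[Z | W = 3] = (1/18) / (1/9) = 1/2.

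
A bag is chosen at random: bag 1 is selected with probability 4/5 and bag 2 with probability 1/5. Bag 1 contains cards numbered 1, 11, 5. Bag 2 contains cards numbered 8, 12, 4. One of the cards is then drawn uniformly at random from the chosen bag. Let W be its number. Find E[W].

E[W | bag 1] = (1+11+5)/3 = 17/3.
E[W | bag 2] = (8+12+4)/3 = 8.
By the law of total expectation,
E[W] = (4/5)·(17/3) + (1/5)·(8) = 92/15.

92/15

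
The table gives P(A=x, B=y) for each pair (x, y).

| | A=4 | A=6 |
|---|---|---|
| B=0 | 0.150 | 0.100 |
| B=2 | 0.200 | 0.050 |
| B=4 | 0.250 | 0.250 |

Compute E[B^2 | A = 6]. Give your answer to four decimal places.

10.5000

P(A = 6) = 0.400.
Σ B^2·P over the event = 0·(0.100) + 4·(0.050) + 16·(0.250) = 4.200.
E[B^2 | A = 6] = (4.200) / (0.400) = 10.5000.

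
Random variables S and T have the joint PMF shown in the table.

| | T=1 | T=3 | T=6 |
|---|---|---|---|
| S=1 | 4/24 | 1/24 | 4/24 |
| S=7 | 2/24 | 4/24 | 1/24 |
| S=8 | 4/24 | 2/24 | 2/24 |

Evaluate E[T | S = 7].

P(S = 7) = 7/24.
Σ T·P over the event = 1·(2/24) + 3·(4/24) + 6·(1/24) = 5/6.
E[T | S = 7] = (5/6) / (7/24) = 20/7.

20/7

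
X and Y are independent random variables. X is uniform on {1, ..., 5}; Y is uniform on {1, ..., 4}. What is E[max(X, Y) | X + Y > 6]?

P(X + Y > 6) = 3/10.
Summing max(X,Y)·P(x,y) over outcomes with X + Y > 6 gives 27/20.
E[max(X, Y) | X + Y > 6] = (27/20) / (3/10) = 9/2.

9/2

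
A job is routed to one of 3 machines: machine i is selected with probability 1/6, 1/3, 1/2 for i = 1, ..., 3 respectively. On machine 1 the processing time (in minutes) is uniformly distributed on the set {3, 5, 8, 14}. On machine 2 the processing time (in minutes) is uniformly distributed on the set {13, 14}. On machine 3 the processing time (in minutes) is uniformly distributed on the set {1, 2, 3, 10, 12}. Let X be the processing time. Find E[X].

E[X | machine 1] = (3+5+8+14)/4 = 15/2.
E[X | machine 2] = (13+14)/2 = 27/2.
E[X | machine 3] = (1+2+3+10+12)/5 = 28/5.
By the law of total expectation,
E[X] = (1/6)·(15/2) + (1/3)·(27/2) + (1/2)·(28/5) = 171/20.

171/20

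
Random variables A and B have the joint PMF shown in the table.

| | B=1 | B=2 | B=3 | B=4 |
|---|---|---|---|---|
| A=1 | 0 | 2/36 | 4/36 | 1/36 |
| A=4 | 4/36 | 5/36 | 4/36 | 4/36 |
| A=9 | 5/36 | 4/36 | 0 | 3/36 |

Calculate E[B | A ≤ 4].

31/12

P(A ≤ 4) = 2/3.
Σ B·P over the event = 2·(2/36) + 3·(4/36) + 4·(1/36) + 1·(4/36) + 2·(5/36) + 3·(4/36) + 4·(4/36) = 31/18.
E[B | A ≤ 4] = (31/18) / (2/3) = 31/12.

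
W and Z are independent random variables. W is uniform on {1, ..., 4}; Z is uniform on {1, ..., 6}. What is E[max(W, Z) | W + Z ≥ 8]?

16/3

Outcomes with W + Z ≥ 8: (2,6), (3,5), (3,6), (4,4), (4,5), (4,6), each with probability 1/24.
E[max(W, Z) | W + Z ≥ 8] = (6 + 5 + 6 + 4 + 5 + 6) / 6 = 16/3.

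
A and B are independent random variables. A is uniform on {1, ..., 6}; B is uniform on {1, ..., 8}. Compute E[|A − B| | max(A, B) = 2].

P(max(A, B) = 2) = 1/16.
Summing |A−B|·P(x,y) over outcomes with max(A, B) = 2 gives 1/24.
E[|A − B| | max(A, B) = 2] = (1/24) / (1/16) = 2/3.

2/3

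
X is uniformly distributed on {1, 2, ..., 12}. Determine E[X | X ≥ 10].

Given X ≥ 10, X is equally likely to be any of {10, 11, 12}.
E[X | X ≥ 10] = (10 + 11 + 12) / 3 = 11.

11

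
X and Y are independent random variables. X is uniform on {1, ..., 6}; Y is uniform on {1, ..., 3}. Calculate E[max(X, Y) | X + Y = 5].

Outcomes with X + Y = 5: (2,3), (3,2), (4,1), each with probability 1/18.
E[max(X, Y) | X + Y = 5] = (3 + 3 + 4) / 3 = 10/3.

10/3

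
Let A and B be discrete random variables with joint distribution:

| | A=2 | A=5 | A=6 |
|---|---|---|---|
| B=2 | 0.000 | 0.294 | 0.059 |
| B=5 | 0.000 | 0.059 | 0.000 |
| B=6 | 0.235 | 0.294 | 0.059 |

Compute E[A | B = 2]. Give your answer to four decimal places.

5.1671

P(B = 2) = 0.353.
Σ A·P over the event = 5·(0.294) + 6·(0.059) = 1.824.
E[A | B = 2] = (1.824) / (0.353) = 5.1671.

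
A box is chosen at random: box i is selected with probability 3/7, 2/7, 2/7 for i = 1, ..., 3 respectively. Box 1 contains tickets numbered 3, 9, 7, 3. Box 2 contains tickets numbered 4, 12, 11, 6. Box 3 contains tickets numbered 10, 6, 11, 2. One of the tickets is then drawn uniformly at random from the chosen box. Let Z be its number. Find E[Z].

E[Z | box 1] = (3+9+7+3)/4 = 11/2.
E[Z | box 2] = (4+12+11+6)/4 = 33/4.
E[Z | box 3] = (10+6+11+2)/4 = 29/4.
E[Z] = (3/7)·(11/2) + (2/7)·(33/4) + (2/7)·(29/4) = 95/14.

95/14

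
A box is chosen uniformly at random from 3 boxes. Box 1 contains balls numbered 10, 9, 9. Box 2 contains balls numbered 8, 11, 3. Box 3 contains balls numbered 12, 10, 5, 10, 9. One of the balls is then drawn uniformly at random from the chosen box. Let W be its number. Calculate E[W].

E[W | box 1] = (10+9+9)/3 = 28/3.
E[W | box 2] = (8+11+3)/3 = 22/3.
E[W | box 3] = (12+10+5+10+9)/5 = 46/5.
E[W] = (1/3)·(28/3) + (1/3)·(22/3) + (1/3)·(46/5) = 388/45.

388/45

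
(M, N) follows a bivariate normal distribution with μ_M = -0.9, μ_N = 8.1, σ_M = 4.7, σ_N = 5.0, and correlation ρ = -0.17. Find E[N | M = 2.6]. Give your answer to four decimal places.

E[N | M=x] = μ_N + ρ(σ_N/σ_M)(x − μ_M) for jointly normal variables.
E[N | M=2.6] = 8.1 + (-0.17)·(5.0/4.7)·(2.6 − (-0.9)) = 8.1 + (-0.18085)·(3.5) = 7.4670.

7.4670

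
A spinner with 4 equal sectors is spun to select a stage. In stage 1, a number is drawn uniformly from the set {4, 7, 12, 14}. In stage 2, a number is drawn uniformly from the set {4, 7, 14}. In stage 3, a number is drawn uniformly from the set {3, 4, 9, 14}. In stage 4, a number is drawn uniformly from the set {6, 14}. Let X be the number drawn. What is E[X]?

421/48

E[X | stage 1] = (4+7+12+14)/4 = 37/4.
E[X | stage 2] = (4+7+14)/3 = 25/3.
E[X | stage 3] = (3+4+9+14)/4 = 15/2.
E[X | stage 4] = (6+14)/2 = 10.
E[X] = (1/4)·(37/4) + (1/4)·(25/3) + (1/4)·(15/2) + (1/4)·(10) = 421/48.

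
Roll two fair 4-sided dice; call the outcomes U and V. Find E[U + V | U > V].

5

Outcomes with U > V: (2,1), (3,1), (3,2), (4,1), (4,2), (4,3), each with probability 1/16.
E[U + V | U > V] = (3 + 4 + 5 + 5 + 6 + 7) / 6 = 5.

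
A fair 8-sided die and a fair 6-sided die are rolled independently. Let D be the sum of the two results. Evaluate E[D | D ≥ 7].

P(D ≥ 7) = 11/16.
Σ over the event: 7·1/8 + 8·1/8 + 9·1/8 + 10·5/48 + 11·1/12 + 12·1/16 + 13·1/24 + 14·1/48 = 157/24.
E[D | D ≥ 7] = (157/24) / (11/16) = 314/33.

314/33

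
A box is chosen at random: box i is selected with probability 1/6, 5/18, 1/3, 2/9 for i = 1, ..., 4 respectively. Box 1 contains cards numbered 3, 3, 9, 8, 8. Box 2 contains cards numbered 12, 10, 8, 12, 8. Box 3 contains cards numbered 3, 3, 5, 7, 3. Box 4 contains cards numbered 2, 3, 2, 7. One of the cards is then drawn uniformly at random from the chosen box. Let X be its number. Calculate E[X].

E[X | box 1] = (3+3+9+8+8)/5 = 31/5.
E[X | box 2] = (12+10+8+12+8)/5 = 10.
E[X | box 3] = (3+3+5+7+3)/5 = 21/5.
E[X | box 4] = (2+3+2+7)/4 = 7/2.
E[X] = (1/6)·(31/5) + (5/18)·(10) + (1/3)·(21/5) + (2/9)·(7/2) = 539/90.

539/90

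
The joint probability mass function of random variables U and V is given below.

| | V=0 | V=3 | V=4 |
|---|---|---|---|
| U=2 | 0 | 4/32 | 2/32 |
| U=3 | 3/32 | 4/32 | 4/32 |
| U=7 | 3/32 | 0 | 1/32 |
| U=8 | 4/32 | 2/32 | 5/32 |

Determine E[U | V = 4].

P(V = 4) = 3/8.
Summing U·P(U=x,V=y) over the conditioning event gives 63/32.
E[U | V = 4] = (63/32) / (3/8) = 21/4.

21/4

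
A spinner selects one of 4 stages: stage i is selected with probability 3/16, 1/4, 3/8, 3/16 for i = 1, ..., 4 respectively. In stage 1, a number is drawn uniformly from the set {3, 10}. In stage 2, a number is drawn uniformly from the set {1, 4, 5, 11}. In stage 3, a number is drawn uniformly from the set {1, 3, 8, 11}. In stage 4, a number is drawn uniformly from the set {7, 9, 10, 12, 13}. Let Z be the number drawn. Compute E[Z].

E[Z | stage 1] = (3+10)/2 = 13/2.
E[Z | stage 2] = (1+4+5+11)/4 = 21/4.
E[Z | stage 3] = (1+3+8+11)/4 = 23/4.
E[Z | stage 4] = (7+9+10+12+13)/5 = 51/5.
By the law of total expectation,
E[Z] = (3/16)·(13/2) + (1/4)·(21/4) + (3/8)·(23/4) + (3/16)·(51/5) = 33/5.

33/5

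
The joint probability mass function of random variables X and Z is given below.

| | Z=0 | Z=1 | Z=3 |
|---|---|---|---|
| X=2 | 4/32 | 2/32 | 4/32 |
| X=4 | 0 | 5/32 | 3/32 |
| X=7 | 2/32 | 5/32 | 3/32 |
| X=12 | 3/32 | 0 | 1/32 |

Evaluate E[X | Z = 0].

P(Z = 0) = 9/32.
Σ X·P over the event = 2·(4/32) + 7·(2/32) + 12·(3/32) = 29/16.
E[X | Z = 0] = (29/16) / (9/32) = 58/9.

58/9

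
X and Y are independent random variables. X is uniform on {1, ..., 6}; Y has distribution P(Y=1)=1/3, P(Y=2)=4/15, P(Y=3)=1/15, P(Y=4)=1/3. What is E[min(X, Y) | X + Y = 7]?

31/15

P(X + Y = 7) = 1/6.
Summing min(X,Y)·P(x,y) over outcomes with X + Y = 7 gives 31/90.
E[min(X, Y) | X + Y = 7] = (31/90) / (1/6) = 31/15.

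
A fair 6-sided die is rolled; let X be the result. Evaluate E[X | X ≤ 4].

Given X ≤ 4, X is equally likely to be any of {1, 2, 3, 4}.
E[X | X ≤ 4] = (1 + 2 + 3 + 4) / 4 = 5/2.

5/2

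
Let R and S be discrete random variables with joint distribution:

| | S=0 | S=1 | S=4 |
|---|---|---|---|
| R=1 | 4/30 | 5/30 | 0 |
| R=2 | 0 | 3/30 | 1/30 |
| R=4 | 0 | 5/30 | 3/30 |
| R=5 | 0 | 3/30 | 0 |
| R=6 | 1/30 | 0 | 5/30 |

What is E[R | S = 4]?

P(S = 4) = 3/10.
Σ R·P over the event = 2·(1/30) + 4·(3/30) + 6·(5/30) = 22/15.
E[R | S = 4] = (22/15) / (3/10) = 44/9.

44/9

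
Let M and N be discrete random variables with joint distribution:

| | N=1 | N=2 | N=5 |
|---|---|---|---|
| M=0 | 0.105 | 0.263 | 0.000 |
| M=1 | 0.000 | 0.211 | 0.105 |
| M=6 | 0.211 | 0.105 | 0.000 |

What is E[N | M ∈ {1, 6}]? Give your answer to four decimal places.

2.1646

P(M ∈ {1, 6}) = 0.632.
Σ N·P over the event = 2·(0.211) + 5·(0.105) + 1·(0.211) + 2·(0.105) = 1.368.
E[N | M ∈ {1, 6}] = (1.368) / (0.632) = 2.1646.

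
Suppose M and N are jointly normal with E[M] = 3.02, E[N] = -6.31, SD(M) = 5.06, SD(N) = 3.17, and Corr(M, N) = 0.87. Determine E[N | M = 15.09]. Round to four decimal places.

For a bivariate normal, E[N | M=x] = μ_N + ρ·(σ_N/σ_M)·(x − μ_M).
E[N | M=15.09] = -6.31 + (0.87)·(3.17/5.06)·(15.09 − (3.02)) = -6.31 + (0.54504)·(12.07) = 0.2686.

0.2686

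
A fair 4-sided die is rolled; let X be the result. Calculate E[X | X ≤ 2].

3/2

Given X ≤ 2, X is equally likely to be any of {1, 2}.
E[X | X ≤ 2] = (1 + 2) / 2 = 3/2.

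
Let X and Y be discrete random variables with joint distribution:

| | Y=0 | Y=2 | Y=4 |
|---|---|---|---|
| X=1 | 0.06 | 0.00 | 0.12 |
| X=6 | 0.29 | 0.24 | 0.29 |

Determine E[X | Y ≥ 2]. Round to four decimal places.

5.0769

P(Y ≥ 2) = 0.65.
Summing X·P(X=x,Y=y) over the conditioning event gives 3.30.
E[X | Y ≥ 2] = (3.30) / (0.65) = 5.0769.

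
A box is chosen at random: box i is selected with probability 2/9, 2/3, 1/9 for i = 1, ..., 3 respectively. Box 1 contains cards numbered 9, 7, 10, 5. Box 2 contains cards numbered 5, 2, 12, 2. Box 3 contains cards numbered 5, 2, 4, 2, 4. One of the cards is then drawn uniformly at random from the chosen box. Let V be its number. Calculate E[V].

E[V | box 1] = (9+7+10+5)/4 = 31/4.
E[V | box 2] = (5+2+12+2)/4 = 21/4.
E[V | box 3] = (5+2+4+2+4)/5 = 17/5.
E[V] = (2/9)·(31/4) + (2/3)·(21/4) + (1/9)·(17/5) = 28/5.

28/5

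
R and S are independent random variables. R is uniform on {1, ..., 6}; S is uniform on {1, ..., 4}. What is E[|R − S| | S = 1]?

Outcomes with S = 1: (1,1), (2,1), (3,1), (4,1), (5,1), (6,1), each with probability 1/24.
E[|R − S| | S = 1] = (0 + 1 + 2 + 3 + 4 + 5) / 6 = 5/2.

5/2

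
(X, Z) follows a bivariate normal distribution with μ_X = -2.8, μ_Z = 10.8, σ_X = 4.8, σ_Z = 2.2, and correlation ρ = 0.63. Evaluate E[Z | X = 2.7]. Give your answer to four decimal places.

12.3881

For a bivariate normal, E[Z | X=x] = μ_Z + ρ·(σ_Z/σ_X)·(x − μ_X).
E[Z | X=2.7] = 10.8 + (0.63)·(2.2/4.8)·(2.7 − (-2.8)) = 10.8 + (0.28875)·(5.5) = 12.3881.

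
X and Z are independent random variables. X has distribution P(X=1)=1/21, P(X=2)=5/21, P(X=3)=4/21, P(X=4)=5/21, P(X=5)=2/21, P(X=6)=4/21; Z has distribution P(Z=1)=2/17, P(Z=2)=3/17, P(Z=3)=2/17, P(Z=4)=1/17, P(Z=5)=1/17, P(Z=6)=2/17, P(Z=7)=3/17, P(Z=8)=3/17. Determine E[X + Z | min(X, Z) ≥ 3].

52/5

P(min(X, Z) ≥ 3) = 60/119.
Summing (X+Z)·P(x,y) over outcomes with min(X, Z) ≥ 3 gives 624/119.
E[X + Z | min(X, Z) ≥ 3] = (624/119) / (60/119) = 52/5.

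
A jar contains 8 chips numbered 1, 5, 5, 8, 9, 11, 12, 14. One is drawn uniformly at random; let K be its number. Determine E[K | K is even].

P(K is even) = 3/8.
Σ over the event: 8·1/8 + 12·1/8 + 14·1/8 = 17/4.
E[K | K is even] = (17/4) / (3/8) = 34/3.

34/3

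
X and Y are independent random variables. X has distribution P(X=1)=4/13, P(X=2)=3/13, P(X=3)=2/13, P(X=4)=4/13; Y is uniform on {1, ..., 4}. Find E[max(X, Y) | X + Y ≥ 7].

4

P(X + Y ≥ 7) = 5/26.
Summing max(X,Y)·P(x,y) over outcomes with X + Y ≥ 7 gives 10/13.
E[max(X, Y) | X + Y ≥ 7] = (10/13) / (5/26) = 4.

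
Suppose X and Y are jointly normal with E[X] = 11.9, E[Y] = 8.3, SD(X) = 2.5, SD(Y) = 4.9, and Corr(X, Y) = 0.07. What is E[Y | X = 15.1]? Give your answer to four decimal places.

8.7390

For a bivariate normal, E[Y | X=x] = μ_Y + ρ·(σ_Y/σ_X)·(x − μ_X).
E[Y | X=15.1] = 8.3 + (0.07)·(4.9/2.5)·(15.1 − (11.9)) = 8.3 + (0.1372)·(3.2) = 8.7390.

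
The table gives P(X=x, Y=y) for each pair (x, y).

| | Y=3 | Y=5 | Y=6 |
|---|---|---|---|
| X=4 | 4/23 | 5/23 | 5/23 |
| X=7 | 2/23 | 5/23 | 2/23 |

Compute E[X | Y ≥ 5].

89/17

P(Y ≥ 5) = 17/23.
Σ X·P over the event = 4·(5/23) + 4·(5/23) + 7·(5/23) + 7·(2/23) = 89/23.
E[X | Y ≥ 5] = (89/23) / (17/23) = 89/17.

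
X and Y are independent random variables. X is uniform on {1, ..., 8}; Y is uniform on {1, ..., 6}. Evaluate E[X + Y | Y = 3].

Outcomes with Y = 3: (1,3), (2,3), (3,3), (4,3), (5,3), (6,3), (7,3), (8,3), each with probability 1/48.
E[X + Y | Y = 3] = (4 + 5 + 6 + 7 + 8 + 9 + 10 + 11) / 8 = 15/2.

15/2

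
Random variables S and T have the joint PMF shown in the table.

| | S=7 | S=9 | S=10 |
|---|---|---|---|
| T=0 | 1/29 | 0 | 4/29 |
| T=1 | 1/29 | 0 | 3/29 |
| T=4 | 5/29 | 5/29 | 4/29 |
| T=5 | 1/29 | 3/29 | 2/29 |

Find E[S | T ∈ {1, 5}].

91/10

P(T ∈ {1, 5}) = 10/29.
Σ S·P over the event = 7·(1/29) + 7·(1/29) + 9·(3/29) + 10·(3/29) + 10·(2/29) = 91/29.
E[S | T ∈ {1, 5}] = (91/29) / (10/29) = 91/10.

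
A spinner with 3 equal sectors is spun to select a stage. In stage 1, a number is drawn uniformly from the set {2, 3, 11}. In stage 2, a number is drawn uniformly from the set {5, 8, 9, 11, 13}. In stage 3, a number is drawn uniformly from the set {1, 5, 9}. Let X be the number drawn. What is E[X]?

293/45

E[X | stage 1] = (2+3+11)/3 = 16/3.
E[X | stage 2] = (5+8+9+11+13)/5 = 46/5.
E[X | stage 3] = (1+5+9)/3 = 5.
By the law of total expectation,
E[X] = (1/3)·(16/3) + (1/3)·(46/5) + (1/3)·(5) = 293/45.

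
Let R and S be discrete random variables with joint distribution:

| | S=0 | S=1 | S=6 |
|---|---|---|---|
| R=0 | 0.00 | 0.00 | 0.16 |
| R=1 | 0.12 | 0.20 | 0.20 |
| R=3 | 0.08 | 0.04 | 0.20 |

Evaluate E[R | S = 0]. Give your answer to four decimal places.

P(S = 0) = 0.20.
Σ R·P over the event = 1·(0.12) + 3·(0.08) = 0.36.
E[R | S = 0] = (0.36) / (0.20) = 1.8000.

1.8000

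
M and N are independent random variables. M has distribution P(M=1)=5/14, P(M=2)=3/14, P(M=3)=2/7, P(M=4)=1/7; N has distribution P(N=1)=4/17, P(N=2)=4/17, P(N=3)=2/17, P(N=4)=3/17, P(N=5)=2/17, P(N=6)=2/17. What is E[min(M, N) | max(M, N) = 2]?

14/11

P(max(M, N) = 2) = 22/119.
Summing min(M,N)·P(x,y) over outcomes with max(M, N) = 2 gives 4/17.
E[min(M, N) | max(M, N) = 2] = (4/17) / (22/119) = 14/11.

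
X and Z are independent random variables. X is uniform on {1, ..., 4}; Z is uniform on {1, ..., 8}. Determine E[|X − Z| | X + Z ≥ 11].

4

P(X + Z ≥ 11) = 3/32.
Summing |X−Z|·P(x,y) over outcomes with X + Z ≥ 11 gives 3/8.
E[|X − Z| | X + Z ≥ 11] = (3/8) / (3/32) = 4.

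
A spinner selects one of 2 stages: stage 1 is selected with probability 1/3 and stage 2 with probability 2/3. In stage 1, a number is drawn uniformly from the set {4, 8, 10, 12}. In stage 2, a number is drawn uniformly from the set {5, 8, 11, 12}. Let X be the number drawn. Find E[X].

E[X | stage 1] = (4+8+10+12)/4 = 17/2.
E[X | stage 2] = (5+8+11+12)/4 = 9.
By the law of total expectation,
E[X] = (1/3)·(17/2) + (2/3)·(9) = 53/6.

53/6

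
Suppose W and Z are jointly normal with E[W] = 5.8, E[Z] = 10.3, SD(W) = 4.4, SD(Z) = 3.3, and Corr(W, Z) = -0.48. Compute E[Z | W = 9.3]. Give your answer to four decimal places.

For a bivariate normal, E[Z | W=x] = μ_Z + ρ·(σ_Z/σ_W)·(x − μ_W).
E[Z | W=9.3] = 10.3 + (-0.48)·(3.3/4.4)·(9.3 − (5.8)) = 10.3 + (-0.36)·(3.5) = 9.0400.

9.0400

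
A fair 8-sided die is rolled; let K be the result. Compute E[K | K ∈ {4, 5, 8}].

P(K ∈ {4, 5, 8}) = 3/8.
Σ over the event: 4·1/8 + 5·1/8 + 8·1/8 = 17/8.
E[K | K ∈ {4, 5, 8}] = (17/8) / (3/8) = 17/3.

17/3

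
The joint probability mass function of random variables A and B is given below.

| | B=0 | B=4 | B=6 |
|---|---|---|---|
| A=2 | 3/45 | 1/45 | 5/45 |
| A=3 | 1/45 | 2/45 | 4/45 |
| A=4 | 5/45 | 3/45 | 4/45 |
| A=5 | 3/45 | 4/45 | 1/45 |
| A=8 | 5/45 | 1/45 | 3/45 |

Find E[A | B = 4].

48/11

P(B = 4) = 11/45.
Σ A·P over the event = 2·(1/45) + 3·(2/45) + 4·(3/45) + 5·(4/45) + 8·(1/45) = 16/15.
E[A | B = 4] = (16/15) / (11/45) = 48/11.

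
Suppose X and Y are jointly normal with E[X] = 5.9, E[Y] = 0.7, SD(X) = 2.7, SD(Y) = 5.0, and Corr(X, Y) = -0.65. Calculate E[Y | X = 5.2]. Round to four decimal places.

For a bivariate normal, E[Y | X=x] = μ_Y + ρ·(σ_Y/σ_X)·(x − μ_X).
E[Y | X=5.2] = 0.7 + (-0.65)·(5.0/2.7)·(5.2 − (5.9)) = 0.7 + (-1.2037)·(-0.7) = 1.5426.

1.5426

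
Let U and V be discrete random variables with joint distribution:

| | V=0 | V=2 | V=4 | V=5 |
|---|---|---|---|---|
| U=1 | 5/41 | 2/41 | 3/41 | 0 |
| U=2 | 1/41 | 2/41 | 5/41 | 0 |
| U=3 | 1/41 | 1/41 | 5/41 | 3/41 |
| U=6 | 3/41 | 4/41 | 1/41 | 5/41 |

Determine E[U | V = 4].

17/7

P(V = 4) = 14/41.
Σ U·P over the event = 1·(3/41) + 2·(5/41) + 3·(5/41) + 6·(1/41) = 34/41.
E[U | V = 4] = (34/41) / (14/41) = 17/7.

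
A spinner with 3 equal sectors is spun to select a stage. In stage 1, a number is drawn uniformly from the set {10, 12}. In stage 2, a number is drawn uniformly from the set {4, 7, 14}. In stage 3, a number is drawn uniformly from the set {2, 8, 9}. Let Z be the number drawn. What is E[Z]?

E[Z | stage 1] = (10+12)/2 = 11.
E[Z | stage 2] = (4+7+14)/3 = 25/3.
E[Z | stage 3] = (2+8+9)/3 = 19/3.
E[Z] = (1/3)·(11) + (1/3)·(25/3) + (1/3)·(19/3) = 77/9.

77/9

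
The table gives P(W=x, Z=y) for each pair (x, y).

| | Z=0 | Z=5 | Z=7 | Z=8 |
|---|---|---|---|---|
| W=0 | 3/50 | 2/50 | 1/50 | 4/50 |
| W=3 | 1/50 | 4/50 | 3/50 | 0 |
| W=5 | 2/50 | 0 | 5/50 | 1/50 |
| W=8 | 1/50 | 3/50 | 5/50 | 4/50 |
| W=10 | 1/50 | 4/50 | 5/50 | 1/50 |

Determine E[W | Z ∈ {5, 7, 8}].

P(Z ∈ {5, 7, 8}) = 21/25.
Summing W·P(W=x,Z=y) over the conditioning event gives 247/50.
E[W | Z ∈ {5, 7, 8}] = (247/50) / (21/25) = 247/42.

247/42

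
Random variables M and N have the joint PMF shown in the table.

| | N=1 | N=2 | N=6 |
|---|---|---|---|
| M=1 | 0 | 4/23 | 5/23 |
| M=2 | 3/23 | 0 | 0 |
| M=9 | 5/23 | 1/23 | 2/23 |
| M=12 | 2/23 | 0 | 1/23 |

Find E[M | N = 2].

P(N = 2) = 5/23.
Σ M·P over the event = 1·(4/23) + 9·(1/23) = 13/23.
E[M | N = 2] = (13/23) / (5/23) = 13/5.

13/5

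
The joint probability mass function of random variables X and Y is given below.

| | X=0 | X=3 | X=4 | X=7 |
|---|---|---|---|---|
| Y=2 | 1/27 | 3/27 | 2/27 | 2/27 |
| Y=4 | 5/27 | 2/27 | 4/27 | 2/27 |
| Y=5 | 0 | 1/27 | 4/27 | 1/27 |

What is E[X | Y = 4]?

36/13

P(Y = 4) = 13/27.
Σ X·P over the event = 0·(5/27) + 3·(2/27) + 4·(4/27) + 7·(2/27) = 4/3.
E[X | Y = 4] = (4/3) / (13/27) = 36/13.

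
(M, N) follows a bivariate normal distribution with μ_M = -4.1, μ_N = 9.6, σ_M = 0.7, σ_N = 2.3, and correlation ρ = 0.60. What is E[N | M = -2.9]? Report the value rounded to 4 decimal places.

E[N | M=x] = μ_N + ρ(σ_N/σ_M)(x − μ_M) for jointly normal variables.
E[N | M=-2.9] = 9.6 + (0.60)·(2.3/0.7)·(-2.9 − (-4.1)) = 9.6 + (1.9714)·(1.2) = 11.9657.

11.9657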